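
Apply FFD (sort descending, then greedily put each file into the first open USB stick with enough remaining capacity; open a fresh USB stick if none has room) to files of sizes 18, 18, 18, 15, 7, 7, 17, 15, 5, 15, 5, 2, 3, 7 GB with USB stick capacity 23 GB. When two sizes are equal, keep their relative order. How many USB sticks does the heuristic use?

7

Sorted descending: 18, 18, 18, 17, 15, 15, 15, 7, 7, 7, 5, 5, 3, 2.
  18 → USB stick 1 (new)  [load 18/23]
  18 → USB stick 2 (new)  [load 18/23]
  18 → USB stick 3 (new)  [load 18/23]
  17 → USB stick 4 (new)  [load 17/23]
  15 → USB stick 5 (new)  [load 15/23]
  15 → USB stick 6 (new)  [load 15/23]
  15 → USB stick 7 (new)  [load 15/23]
  7 → USB stick 5  [load 22/23]
  7 → USB stick 6  [load 22/23]
  7 → USB stick 7  [load 22/23]
  5 → USB stick 1  [load 23/23]
  5 → USB stick 2  [load 23/23]
  3 → USB stick 3  [load 21/23]
  2 → USB stick 3  [load 23/23]
7 USB sticks opened.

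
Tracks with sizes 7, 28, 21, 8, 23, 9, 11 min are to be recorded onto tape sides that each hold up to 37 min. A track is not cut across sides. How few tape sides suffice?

Total = 28 + 23 + 21 + 11 + 9 + 8 + 7 = 107 min.
Lower bound: ⌈107/37⌉ = 3 tape sides.
A packing using 3 tape sides:
  side 1: 28 + 9 = 37
  side 2: 23 + 11 = 34
  side 3: 21 + 8 + 7 = 36
This matches the lower bound, so 3 is optimal.

3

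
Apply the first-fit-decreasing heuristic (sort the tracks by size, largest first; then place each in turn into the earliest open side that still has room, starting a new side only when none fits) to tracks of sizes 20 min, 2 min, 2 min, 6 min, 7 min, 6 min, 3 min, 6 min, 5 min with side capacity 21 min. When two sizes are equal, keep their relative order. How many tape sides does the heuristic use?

Sorted descending: 20, 7, 6, 6, 6, 5, 3, 2, 2.
  20 → side 1 (new)  [load 20/21]
  7 → side 2 (new)  [load 7/21]
  6 → side 2  [load 13/21]
  6 → side 2  [load 19/21]
  6 → side 3 (new)  [load 6/21]
  5 → side 3  [load 11/21]
  3 → side 3  [load 14/21]
  2 → side 2  [load 21/21]
  2 → side 3  [load 16/21]
3 tape sides opened.

3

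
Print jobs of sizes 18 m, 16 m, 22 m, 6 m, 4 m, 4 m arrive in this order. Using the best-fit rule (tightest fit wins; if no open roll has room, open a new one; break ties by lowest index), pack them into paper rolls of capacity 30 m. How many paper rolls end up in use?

3

  18 → roll 1 (new)  [load 18/30]
  16 → roll 2 (new)  [load 16/30]
  22 → roll 3 (new)  [load 22/30]
  6 → roll 3  [load 28/30]
  4 → roll 1  [load 22/30]
  4 → roll 1  [load 26/30]
3 paper rolls opened.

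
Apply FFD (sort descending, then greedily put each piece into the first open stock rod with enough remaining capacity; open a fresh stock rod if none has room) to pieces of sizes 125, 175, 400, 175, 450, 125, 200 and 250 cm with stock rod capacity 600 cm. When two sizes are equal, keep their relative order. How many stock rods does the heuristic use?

Sorted descending: 450, 400, 250, 200, 175, 175, 125, 125.
  450 → stock rod 1 (new)  [load 450/600]
  400 → stock rod 2 (new)  [load 400/600]
  250 → stock rod 3 (new)  [load 250/600]
  200 → stock rod 2  [load 600/600]
  175 → stock rod 3  [load 425/600]
  175 → stock rod 3  [load 600/600]
  125 → stock rod 1  [load 575/600]
  125 → stock rod 4 (new)  [load 125/600]
4 stock rods opened.

4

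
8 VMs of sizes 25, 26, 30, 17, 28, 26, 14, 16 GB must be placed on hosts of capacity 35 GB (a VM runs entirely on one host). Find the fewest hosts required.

7

Total = 30 + 28 + 26 + 26 + 25 + 17 + 16 + 14 = 182 GB.
Lower bound: ⌈182/35⌉ = 6 hosts.
A packing using 7 hosts:
  host 1: 30 = 30
  host 2: 28 = 28
  host 3: 26 = 26
  host 4: 26 = 26
  host 5: 25 = 25
  host 6: 17 + 16 = 33
  host 7: 14 = 14
No arrangement into 6 hosts stays within capacity, so 7 is optimal.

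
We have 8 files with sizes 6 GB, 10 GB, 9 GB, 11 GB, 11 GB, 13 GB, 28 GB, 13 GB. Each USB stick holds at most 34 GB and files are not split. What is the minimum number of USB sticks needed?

3

Total = 28 + 13 + 13 + 11 + 11 + 10 + 9 + 6 = 101 GB.
Lower bound: ⌈101/34⌉ = 3 USB sticks.
A packing using 3 USB sticks:
  USB stick 1: 28 + 6 = 34
  USB stick 2: 13 + 11 + 10 = 34
  USB stick 3: 13 + 11 + 9 = 33
This matches the lower bound, so 3 is optimal.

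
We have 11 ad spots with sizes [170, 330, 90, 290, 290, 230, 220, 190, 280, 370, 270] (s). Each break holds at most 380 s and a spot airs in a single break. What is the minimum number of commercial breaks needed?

Total = 370 + 330 + 290 + 290 + 280 + 270 + 230 + 220 + 190 + 170 + 90 = 2730 s.
Lower bound: ⌈2730/380⌉ = 8 commercial breaks.
A packing using 9 commercial breaks:
  break 1: 370 = 370
  break 2: 330 = 330
  break 3: 290 + 90 = 380
  break 4: 290 = 290
  break 5: 280 = 280
  break 6: 270 = 270
  break 7: 230 = 230
  break 8: 220 = 220
  break 9: 190 + 170 = 360
No arrangement into 8 commercial breaks stays within capacity, so 9 is optimal.

9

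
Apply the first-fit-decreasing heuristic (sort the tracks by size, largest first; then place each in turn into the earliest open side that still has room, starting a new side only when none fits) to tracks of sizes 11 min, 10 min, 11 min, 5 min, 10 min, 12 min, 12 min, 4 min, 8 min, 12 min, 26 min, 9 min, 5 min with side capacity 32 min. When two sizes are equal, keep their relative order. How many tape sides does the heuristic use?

5

Sorted descending: 26, 12, 12, 12, 11, 11, 10, 10, 9, 8, 5, 5, 4.
  26 → side 1 (new)  [load 26/32]
  12 → side 2 (new)  [load 12/32]
  12 → side 2  [load 24/32]
  12 → side 3 (new)  [load 12/32]
  11 → side 3  [load 23/32]
  11 → side 4 (new)  [load 11/32]
  10 → side 4  [load 21/32]
  10 → side 4  [load 31/32]
  9 → side 3  [load 32/32]
  8 → side 2  [load 32/32]
  5 → side 1  [load 31/32]
  5 → side 5 (new)  [load 5/32]
  4 → side 5  [load 9/32]
5 tape sides opened.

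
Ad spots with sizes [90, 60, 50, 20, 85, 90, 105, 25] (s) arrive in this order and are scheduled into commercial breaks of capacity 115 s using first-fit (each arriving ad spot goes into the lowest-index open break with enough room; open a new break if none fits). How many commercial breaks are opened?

5

  90 → break 1 (new)  [load 90/115]
  60 → break 2 (new)  [load 60/115]
  50 → break 2  [load 110/115]
  20 → break 1  [load 110/115]
  85 → break 3 (new)  [load 85/115]
  90 → break 4 (new)  [load 90/115]
  105 → break 5 (new)  [load 105/115]
  25 → break 3  [load 110/115]
5 commercial breaks opened.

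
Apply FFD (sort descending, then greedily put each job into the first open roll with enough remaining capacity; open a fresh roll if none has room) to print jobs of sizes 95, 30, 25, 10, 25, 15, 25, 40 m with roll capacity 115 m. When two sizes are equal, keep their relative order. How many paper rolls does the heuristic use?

Sorted descending: 95, 40, 30, 25, 25, 25, 15, 10.
  95 → roll 1 (new)  [load 95/115]
  40 → roll 2 (new)  [load 40/115]
  30 → roll 2  [load 70/115]
  25 → roll 2  [load 95/115]
  25 → roll 3 (new)  [load 25/115]
  25 → roll 3  [load 50/115]
  15 → roll 1  [load 110/115]
  10 → roll 2  [load 105/115]
3 paper rolls opened.

3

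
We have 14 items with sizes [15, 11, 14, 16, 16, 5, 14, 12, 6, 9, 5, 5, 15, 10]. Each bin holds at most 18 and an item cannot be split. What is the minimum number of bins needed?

Total = 16 + 16 + 15 + 15 + 14 + 14 + 12 + 11 + 10 + 9 + 6 + 5 + 5 + 5 = 153.
Lower bound: ⌈153/18⌉ = 9 bins.
A packing using 10 bins:
  bin 1: 16 = 16
  bin 2: 16 = 16
  bin 3: 15 = 15
  bin 4: 15 = 15
  bin 5: 14 = 14
  bin 6: 14 = 14
  bin 7: 12 + 6 = 18
  bin 8: 11 + 5 = 16
  bin 9: 10 + 5 = 15
  bin 10: 9 + 5 = 14
No arrangement into 9 bins stays within capacity, so 10 is optimal.

10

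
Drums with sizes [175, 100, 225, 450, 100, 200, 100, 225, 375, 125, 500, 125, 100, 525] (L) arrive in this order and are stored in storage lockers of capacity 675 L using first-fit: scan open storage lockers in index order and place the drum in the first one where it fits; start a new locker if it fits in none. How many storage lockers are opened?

6

  175 → locker 1 (new)  [load 175/675]
  100 → locker 1  [load 275/675]
  225 → locker 1  [load 500/675]
  450 → locker 2 (new)  [load 450/675]
  100 → locker 1  [load 600/675]
  200 → locker 2  [load 650/675]
  100 → locker 3 (new)  [load 100/675]
  225 → locker 3  [load 325/675]
  375 → locker 4 (new)  [load 375/675]
  125 → locker 3  [load 450/675]
  500 → locker 5 (new)  [load 500/675]
  125 → locker 3  [load 575/675]
  100 → locker 3  [load 675/675]
  525 → locker 6 (new)  [load 525/675]
6 storage lockers opened.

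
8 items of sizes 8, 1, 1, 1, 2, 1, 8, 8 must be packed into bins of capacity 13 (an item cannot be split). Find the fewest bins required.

3

Total = 8 + 8 + 8 + 2 + 1 + 1 + 1 + 1 = 30.
Lower bound: ⌈30/13⌉ = 3 bins.
A packing using 3 bins:
  bin 1: 8 + 2 + 1 + 1 + 1 = 13
  bin 2: 8 + 1 = 9
  bin 3: 8 = 8
This matches the lower bound, so 3 is optimal.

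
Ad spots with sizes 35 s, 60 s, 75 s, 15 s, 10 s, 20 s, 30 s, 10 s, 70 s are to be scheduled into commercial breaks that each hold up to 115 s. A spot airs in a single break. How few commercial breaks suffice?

Total = 75 + 70 + 60 + 35 + 30 + 20 + 15 + 10 + 10 = 325 s.
Lower bound: ⌈325/115⌉ = 3 commercial breaks.
A packing using 3 commercial breaks:
  break 1: 75 + 35 = 110
  break 2: 70 + 30 + 15 = 115
  break 3: 60 + 20 + 10 + 10 = 100
This matches the lower bound, so 3 is optimal.

3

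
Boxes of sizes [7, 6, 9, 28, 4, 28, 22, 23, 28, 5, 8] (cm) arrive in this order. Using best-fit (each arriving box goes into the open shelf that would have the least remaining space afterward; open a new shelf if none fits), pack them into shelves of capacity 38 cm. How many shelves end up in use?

  7 → shelf 1 (new)  [load 7/38]
  6 → shelf 1  [load 13/38]
  9 → shelf 1  [load 22/38]
  28 → shelf 2 (new)  [load 28/38]
  4 → shelf 2  [load 32/38]
  28 → shelf 3 (new)  [load 28/38]
  22 → shelf 4 (new)  [load 22/38]
  23 → shelf 5 (new)  [load 23/38]
  28 → shelf 6 (new)  [load 28/38]
  5 → shelf 2  [load 37/38]
  8 → shelf 3  [load 36/38]
6 shelves opened.

6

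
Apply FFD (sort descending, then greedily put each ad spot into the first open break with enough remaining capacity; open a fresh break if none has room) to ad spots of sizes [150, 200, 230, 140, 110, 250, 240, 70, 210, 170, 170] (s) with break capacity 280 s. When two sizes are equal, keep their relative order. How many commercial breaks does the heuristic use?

Sorted descending: 250, 240, 230, 210, 200, 170, 170, 150, 140, 110, 70.
  250 → break 1 (new)  [load 250/280]
  240 → break 2 (new)  [load 240/280]
  230 → break 3 (new)  [load 230/280]
  210 → break 4 (new)  [load 210/280]
  200 → break 5 (new)  [load 200/280]
  170 → break 6 (new)  [load 170/280]
  170 → break 7 (new)  [load 170/280]
  150 → break 8 (new)  [load 150/280]
  140 → break 9 (new)  [load 140/280]
  110 → break 6  [load 280/280]
  70 → break 4  [load 280/280]
9 commercial breaks opened.

9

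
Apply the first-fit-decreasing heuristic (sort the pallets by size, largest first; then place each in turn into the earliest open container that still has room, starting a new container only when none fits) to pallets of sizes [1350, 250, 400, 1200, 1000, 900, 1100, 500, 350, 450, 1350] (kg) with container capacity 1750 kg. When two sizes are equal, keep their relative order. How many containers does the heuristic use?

6

Sorted descending: 1350, 1350, 1200, 1100, 1000, 900, 500, 450, 400, 350, 250.
  1350 → container 1 (new)  [load 1350/1750]
  1350 → container 2 (new)  [load 1350/1750]
  1200 → container 3 (new)  [load 1200/1750]
  1100 → container 4 (new)  [load 1100/1750]
  1000 → container 5 (new)  [load 1000/1750]
  900 → container 6 (new)  [load 900/1750]
  500 → container 3  [load 1700/1750]
  450 → container 4  [load 1550/1750]
  400 → container 1  [load 1750/1750]
  350 → container 2  [load 1700/1750]
  250 → container 5  [load 1250/1750]
6 containers opened.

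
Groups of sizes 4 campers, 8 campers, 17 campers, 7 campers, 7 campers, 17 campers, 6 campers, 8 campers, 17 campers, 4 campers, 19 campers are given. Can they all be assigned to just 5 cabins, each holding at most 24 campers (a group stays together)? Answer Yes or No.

A valid assignment using 5 cabins:
  cabin 1: 19 + 4 = 23
  cabin 2: 17 + 7 = 24
  cabin 3: 17 + 7 = 24
  cabin 4: 17 + 6 = 23
  cabin 5: 8 + 8 + 4 = 20
Every load is within 24 campers, so 5 cabins suffice.

Yes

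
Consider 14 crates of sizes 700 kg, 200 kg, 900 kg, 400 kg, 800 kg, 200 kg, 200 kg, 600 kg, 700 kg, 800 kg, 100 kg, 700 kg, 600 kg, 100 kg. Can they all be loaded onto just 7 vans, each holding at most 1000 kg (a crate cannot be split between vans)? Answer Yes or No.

Total = 7000 kg; ⌈7000/1000⌉ = 7.
8 crates each exceed half the capacity and cannot share a van, forcing at least 8 vans.
At least 8 vans are required, but only 7 are allowed.

No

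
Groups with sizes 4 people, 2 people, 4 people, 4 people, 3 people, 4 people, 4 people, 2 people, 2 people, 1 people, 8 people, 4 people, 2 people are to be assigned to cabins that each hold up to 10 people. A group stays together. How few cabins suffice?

5

Total = 8 + 4 + 4 + 4 + 4 + 4 + 4 + 3 + 2 + 2 + 2 + 2 + 1 = 44 people.
Lower bound: ⌈44/10⌉ = 5 cabins.
A packing using 5 cabins:
  cabin 1: 8 + 2 = 10
  cabin 2: 4 + 4 + 2 = 10
  cabin 3: 4 + 4 + 2 = 10
  cabin 4: 4 + 4 + 2 = 10
  cabin 5: 3 + 1 = 4
This matches the lower bound, so 5 is optimal.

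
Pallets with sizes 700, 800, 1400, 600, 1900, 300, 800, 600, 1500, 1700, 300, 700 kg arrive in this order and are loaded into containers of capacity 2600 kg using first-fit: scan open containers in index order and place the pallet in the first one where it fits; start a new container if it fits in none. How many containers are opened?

5

  700 → container 1 (new)  [load 700/2600]
  800 → container 1  [load 1500/2600]
  1400 → container 2 (new)  [load 1400/2600]
  600 → container 1  [load 2100/2600]
  1900 → container 3 (new)  [load 1900/2600]
  300 → container 1  [load 2400/2600]
  800 → container 2  [load 2200/2600]
  600 → container 3  [load 2500/2600]
  1500 → container 4 (new)  [load 1500/2600]
  1700 → container 5 (new)  [load 1700/2600]
  300 → container 2  [load 2500/2600]
  700 → container 4  [load 2200/2600]
5 containers opened.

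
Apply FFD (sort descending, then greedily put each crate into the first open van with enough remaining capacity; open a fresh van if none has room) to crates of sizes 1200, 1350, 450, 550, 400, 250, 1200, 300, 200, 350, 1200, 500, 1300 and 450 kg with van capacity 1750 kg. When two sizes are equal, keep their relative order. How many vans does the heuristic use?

6

Sorted descending: 1350, 1300, 1200, 1200, 1200, 550, 500, 450, 450, 400, 350, 300, 250, 200.
  1350 → van 1 (new)  [load 1350/1750]
  1300 → van 2 (new)  [load 1300/1750]
  1200 → van 3 (new)  [load 1200/1750]
  1200 → van 4 (new)  [load 1200/1750]
  1200 → van 5 (new)  [load 1200/1750]
  550 → van 3  [load 1750/1750]
  500 → van 4  [load 1700/1750]
  450 → van 2  [load 1750/1750]
  450 → van 5  [load 1650/1750]
  400 → van 1  [load 1750/1750]
  350 → van 6 (new)  [load 350/1750]
  300 → van 6  [load 650/1750]
  250 → van 6  [load 900/1750]
  200 → van 6  [load 1100/1750]
6 vans opened.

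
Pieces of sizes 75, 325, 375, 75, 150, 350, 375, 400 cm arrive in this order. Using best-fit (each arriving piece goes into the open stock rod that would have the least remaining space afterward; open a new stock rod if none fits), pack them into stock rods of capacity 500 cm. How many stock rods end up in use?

  75 → stock rod 1 (new)  [load 75/500]
  325 → stock rod 1  [load 400/500]
  375 → stock rod 2 (new)  [load 375/500]
  75 → stock rod 1  [load 475/500]
  150 → stock rod 3 (new)  [load 150/500]
  350 → stock rod 3  [load 500/500]
  375 → stock rod 4 (new)  [load 375/500]
  400 → stock rod 5 (new)  [load 400/500]
5 stock rods opened.

5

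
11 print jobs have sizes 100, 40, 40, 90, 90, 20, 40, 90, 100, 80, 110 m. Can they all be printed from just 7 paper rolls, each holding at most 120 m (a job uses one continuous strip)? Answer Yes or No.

No

Total = 800 m; ⌈800/120⌉ = 7.
The bound of 7 does not rule out 7, but exhaustive search shows no assignment into 7 paper rolls of capacity 120 m exists — the minimum is 8.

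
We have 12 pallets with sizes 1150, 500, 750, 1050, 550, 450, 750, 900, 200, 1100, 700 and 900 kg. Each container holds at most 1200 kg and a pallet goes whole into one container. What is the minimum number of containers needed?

9

Total = 1150 + 1100 + 1050 + 900 + 900 + 750 + 750 + 700 + 550 + 500 + 450 + 200 = 9000 kg.
Lower bound: ⌈9000/1200⌉ = 8 containers.
A packing using 9 containers:
  container 1: 1150 = 1150
  container 2: 1100 = 1100
  container 3: 1050 = 1050
  container 4: 900 + 200 = 1100
  container 5: 900 = 900
  container 6: 750 + 450 = 1200
  container 7: 750 = 750
  container 8: 700 + 500 = 1200
  container 9: 550 = 550
No arrangement into 8 containers stays within capacity, so 9 is optimal.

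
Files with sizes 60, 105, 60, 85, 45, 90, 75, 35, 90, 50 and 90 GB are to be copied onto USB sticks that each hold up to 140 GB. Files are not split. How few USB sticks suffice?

Total = 105 + 90 + 90 + 90 + 85 + 75 + 60 + 60 + 50 + 45 + 35 = 785 GB.
Lower bound: ⌈785/140⌉ = 6 USB sticks.
A packing using 7 USB sticks:
  USB stick 1: 105 + 35 = 140
  USB stick 2: 90 + 50 = 140
  USB stick 3: 90 + 45 = 135
  USB stick 4: 90 = 90
  USB stick 5: 85 = 85
  USB stick 6: 75 + 60 = 135
  USB stick 7: 60 = 60
No arrangement into 6 USB sticks stays within capacity, so 7 is optimal.

7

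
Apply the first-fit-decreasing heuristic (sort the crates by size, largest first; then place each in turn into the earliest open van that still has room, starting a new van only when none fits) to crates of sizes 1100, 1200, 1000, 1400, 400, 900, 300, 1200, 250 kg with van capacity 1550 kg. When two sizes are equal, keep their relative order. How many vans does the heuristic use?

6

Sorted descending: 1400, 1200, 1200, 1100, 1000, 900, 400, 300, 250.
  1400 → van 1 (new)  [load 1400/1550]
  1200 → van 2 (new)  [load 1200/1550]
  1200 → van 3 (new)  [load 1200/1550]
  1100 → van 4 (new)  [load 1100/1550]
  1000 → van 5 (new)  [load 1000/1550]
  900 → van 6 (new)  [load 900/1550]
  400 → van 4  [load 1500/1550]
  300 → van 2  [load 1500/1550]
  250 → van 3  [load 1450/1550]
6 vans opened.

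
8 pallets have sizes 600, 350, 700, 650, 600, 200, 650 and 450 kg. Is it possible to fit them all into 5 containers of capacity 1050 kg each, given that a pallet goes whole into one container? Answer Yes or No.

Yes

A valid assignment using 5 containers:
  container 1: 700 + 350 = 1050
  container 2: 650 + 200 = 850
  container 3: 650 = 650
  container 4: 600 + 450 = 1050
  container 5: 600 = 600
Every load is within 1050 kg, so 5 containers suffice.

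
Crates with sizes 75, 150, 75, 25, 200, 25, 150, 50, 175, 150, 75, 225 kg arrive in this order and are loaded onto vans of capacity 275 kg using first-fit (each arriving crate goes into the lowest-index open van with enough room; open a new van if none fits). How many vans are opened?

6

  75 → van 1 (new)  [load 75/275]
  150 → van 1  [load 225/275]
  75 → van 2 (new)  [load 75/275]
  25 → van 1  [load 250/275]
  200 → van 2  [load 275/275]
  25 → van 1  [load 275/275]
  150 → van 3 (new)  [load 150/275]
  50 → van 3  [load 200/275]
  175 → van 4 (new)  [load 175/275]
  150 → van 5 (new)  [load 150/275]
  75 → van 3  [load 275/275]
  225 → van 6 (new)  [load 225/275]
6 vans opened.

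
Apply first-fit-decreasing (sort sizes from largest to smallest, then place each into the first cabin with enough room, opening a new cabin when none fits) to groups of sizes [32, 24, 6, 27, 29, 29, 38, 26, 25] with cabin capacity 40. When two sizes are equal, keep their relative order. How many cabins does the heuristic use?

Sorted descending: 38, 32, 29, 29, 27, 26, 25, 24, 6.
  38 → cabin 1 (new)  [load 38/40]
  32 → cabin 2 (new)  [load 32/40]
  29 → cabin 3 (new)  [load 29/40]
  29 → cabin 4 (new)  [load 29/40]
  27 → cabin 5 (new)  [load 27/40]
  26 → cabin 6 (new)  [load 26/40]
  25 → cabin 7 (new)  [load 25/40]
  24 → cabin 8 (new)  [load 24/40]
  6 → cabin 2  [load 38/40]
8 cabins opened.

8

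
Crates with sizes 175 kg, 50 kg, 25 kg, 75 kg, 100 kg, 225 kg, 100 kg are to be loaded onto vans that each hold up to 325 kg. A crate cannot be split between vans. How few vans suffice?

Total = 225 + 175 + 100 + 100 + 75 + 50 + 25 = 750 kg.
Lower bound: ⌈750/325⌉ = 3 vans.
A packing using 3 vans:
  van 1: 225 + 100 = 325
  van 2: 175 + 100 + 50 = 325
  van 3: 75 + 25 = 100
This matches the lower bound, so 3 is optimal.

3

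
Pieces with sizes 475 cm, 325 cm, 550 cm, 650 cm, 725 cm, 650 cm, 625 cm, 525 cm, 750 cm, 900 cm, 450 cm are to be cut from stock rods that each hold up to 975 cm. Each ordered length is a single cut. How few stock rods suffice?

Total = 900 + 750 + 725 + 650 + 650 + 625 + 550 + 525 + 475 + 450 + 325 = 6625 cm.
Lower bound: ⌈6625/975⌉ = 7 stock rods.
Also, 8 pieces each exceed 975/2 cm, and no two of those can share a stock rod, so at least 8 stock rods are needed.
A packing using 9 stock rods:
  stock rod 1: 900 = 900
  stock rod 2: 750 = 750
  stock rod 3: 725 = 725
  stock rod 4: 650 + 325 = 975
  stock rod 5: 650 = 650
  stock rod 6: 625 = 625
  stock rod 7: 550 = 550
  stock rod 8: 525 + 450 = 975
  stock rod 9: 475 = 475
No arrangement into 8 stock rods stays within capacity, so 9 is optimal.

9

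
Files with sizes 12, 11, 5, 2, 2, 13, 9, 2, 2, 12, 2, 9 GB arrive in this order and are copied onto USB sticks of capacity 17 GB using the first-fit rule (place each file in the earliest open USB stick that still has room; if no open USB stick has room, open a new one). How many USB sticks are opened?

6

  12 → USB stick 1 (new)  [load 12/17]
  11 → USB stick 2 (new)  [load 11/17]
  5 → USB stick 1  [load 17/17]
  2 → USB stick 2  [load 13/17]
  2 → USB stick 2  [load 15/17]
  13 → USB stick 3 (new)  [load 13/17]
  9 → USB stick 4 (new)  [load 9/17]
  2 → USB stick 2  [load 17/17]
  2 → USB stick 3  [load 15/17]
  12 → USB stick 5 (new)  [load 12/17]
  2 → USB stick 3  [load 17/17]
  9 → USB stick 6 (new)  [load 9/17]
6 USB sticks opened.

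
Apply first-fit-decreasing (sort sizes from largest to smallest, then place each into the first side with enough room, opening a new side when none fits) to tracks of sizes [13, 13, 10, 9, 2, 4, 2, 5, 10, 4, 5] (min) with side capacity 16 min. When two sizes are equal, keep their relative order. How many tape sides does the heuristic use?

6

Sorted descending: 13, 13, 10, 10, 9, 5, 5, 4, 4, 2, 2.
  13 → side 1 (new)  [load 13/16]
  13 → side 2 (new)  [load 13/16]
  10 → side 3 (new)  [load 10/16]
  10 → side 4 (new)  [load 10/16]
  9 → side 5 (new)  [load 9/16]
  5 → side 3  [load 15/16]
  5 → side 4  [load 15/16]
  4 → side 5  [load 13/16]
  4 → side 6 (new)  [load 4/16]
  2 → side 1  [load 15/16]
  2 → side 2  [load 15/16]
6 tape sides opened.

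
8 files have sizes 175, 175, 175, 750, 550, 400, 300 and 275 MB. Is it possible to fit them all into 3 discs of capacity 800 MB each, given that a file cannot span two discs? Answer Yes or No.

Total = 2800 MB; ⌈2800/800⌉ = 4.
At least 4 discs are required, but only 3 are allowed.

No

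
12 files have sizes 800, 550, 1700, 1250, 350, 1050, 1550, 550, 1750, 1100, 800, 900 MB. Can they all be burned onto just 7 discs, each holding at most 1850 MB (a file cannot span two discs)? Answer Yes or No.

Total = 12350 MB; ⌈12350/1850⌉ = 7.
The bound of 7 does not rule out 7, but exhaustive search shows no assignment into 7 discs of capacity 1850 MB exists — the minimum is 8.

No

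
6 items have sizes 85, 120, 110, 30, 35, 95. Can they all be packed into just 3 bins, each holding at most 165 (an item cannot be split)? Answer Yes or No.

Total = 475; ⌈475/165⌉ = 3.
4 items each exceed half the capacity and cannot share a bin, forcing at least 4 bins.
At least 4 bins are required, but only 3 are allowed.

No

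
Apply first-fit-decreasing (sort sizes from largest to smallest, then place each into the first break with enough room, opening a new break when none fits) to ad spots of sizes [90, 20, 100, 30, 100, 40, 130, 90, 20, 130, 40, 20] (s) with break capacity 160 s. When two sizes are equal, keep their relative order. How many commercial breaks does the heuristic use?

Sorted descending: 130, 130, 100, 100, 90, 90, 40, 40, 30, 20, 20, 20.
  130 → break 1 (new)  [load 130/160]
  130 → break 2 (new)  [load 130/160]
  100 → break 3 (new)  [load 100/160]
  100 → break 4 (new)  [load 100/160]
  90 → break 5 (new)  [load 90/160]
  90 → break 6 (new)  [load 90/160]
  40 → break 3  [load 140/160]
  40 → break 4  [load 140/160]
  30 → break 1  [load 160/160]
  20 → break 2  [load 150/160]
  20 → break 3  [load 160/160]
  20 → break 4  [load 160/160]
6 commercial breaks opened.

6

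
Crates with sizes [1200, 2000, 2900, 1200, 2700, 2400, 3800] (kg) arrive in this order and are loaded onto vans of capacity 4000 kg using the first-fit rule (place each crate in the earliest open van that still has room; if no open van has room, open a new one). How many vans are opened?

5

  1200 → van 1 (new)  [load 1200/4000]
  2000 → van 1  [load 3200/4000]
  2900 → van 2 (new)  [load 2900/4000]
  1200 → van 3 (new)  [load 1200/4000]
  2700 → van 3  [load 3900/4000]
  2400 → van 4 (new)  [load 2400/4000]
  3800 → van 5 (new)  [load 3800/4000]
5 vans opened.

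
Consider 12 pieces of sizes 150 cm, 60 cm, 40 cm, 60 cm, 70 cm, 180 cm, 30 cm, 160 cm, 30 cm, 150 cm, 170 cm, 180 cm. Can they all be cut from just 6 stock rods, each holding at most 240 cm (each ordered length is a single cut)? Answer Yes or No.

Yes

A valid assignment using 6 stock rods:
  stock rod 1: 180 + 60 = 240
  stock rod 2: 180 + 60 = 240
  stock rod 3: 170 + 70 = 240
  stock rod 4: 160 + 40 + 30 = 230
  stock rod 5: 150 + 30 = 180
  stock rod 6: 150 = 150
Every load is within 240 cm, so 6 stock rods suffice.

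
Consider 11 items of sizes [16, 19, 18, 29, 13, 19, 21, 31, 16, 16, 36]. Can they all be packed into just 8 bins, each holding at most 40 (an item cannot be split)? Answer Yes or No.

A valid assignment using 7 bins:
  bin 1: 36 = 36
  bin 2: 31 = 31
  bin 3: 29 = 29
  bin 4: 21 + 19 = 40
  bin 5: 19 + 18 = 37
  bin 6: 16 + 16 = 32
  bin 7: 16 + 13 = 29
That uses only 7 ≤ 8, so 8 bins are enough.

Yes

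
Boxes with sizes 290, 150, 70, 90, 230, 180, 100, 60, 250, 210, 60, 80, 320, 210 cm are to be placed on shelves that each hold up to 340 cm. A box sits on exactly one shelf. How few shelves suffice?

Total = 320 + 290 + 250 + 230 + 210 + 210 + 180 + 150 + 100 + 90 + 80 + 70 + 60 + 60 = 2300 cm.
Lower bound: ⌈2300/340⌉ = 7 shelves.
A packing using 8 shelves:
  shelf 1: 320 = 320
  shelf 2: 290 = 290
  shelf 3: 250 + 90 = 340
  shelf 4: 230 + 100 = 330
  shelf 5: 210 + 80 = 290
  shelf 6: 210 + 70 + 60 = 340
  shelf 7: 180 + 150 = 330
  shelf 8: 60 = 60
No arrangement into 7 shelves stays within capacity, so 8 is optimal.

8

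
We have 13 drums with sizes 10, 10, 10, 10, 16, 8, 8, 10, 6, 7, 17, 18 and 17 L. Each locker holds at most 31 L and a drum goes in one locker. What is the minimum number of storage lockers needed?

5

Total = 18 + 17 + 17 + 16 + 10 + 10 + 10 + 10 + 10 + 8 + 8 + 7 + 6 = 147 L.
Lower bound: ⌈147/31⌉ = 5 storage lockers.
A packing using 5 storage lockers:
  locker 1: 18 + 10 = 28
  locker 2: 17 + 10 = 27
  locker 3: 17 + 8 + 6 = 31
  locker 4: 16 + 8 + 7 = 31
  locker 5: 10 + 10 + 10 = 30
This matches the lower bound, so 5 is optimal.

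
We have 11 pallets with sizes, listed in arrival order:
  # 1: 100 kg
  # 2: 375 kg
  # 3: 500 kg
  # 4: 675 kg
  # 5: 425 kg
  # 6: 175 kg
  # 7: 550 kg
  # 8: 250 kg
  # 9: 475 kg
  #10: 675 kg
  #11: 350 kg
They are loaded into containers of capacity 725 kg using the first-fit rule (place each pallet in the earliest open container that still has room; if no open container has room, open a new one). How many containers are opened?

  100 → container 1 (new)  [load 100/725]
  375 → container 1  [load 475/725]
  500 → container 2 (new)  [load 500/725]
  675 → container 3 (new)  [load 675/725]
  425 → container 4 (new)  [load 425/725]
  175 → container 1  [load 650/725]
  550 → container 5 (new)  [load 550/725]
  250 → container 4  [load 675/725]
  475 → container 6 (new)  [load 475/725]
  675 → container 7 (new)  [load 675/725]
  350 → container 8 (new)  [load 350/725]
8 containers opened.

8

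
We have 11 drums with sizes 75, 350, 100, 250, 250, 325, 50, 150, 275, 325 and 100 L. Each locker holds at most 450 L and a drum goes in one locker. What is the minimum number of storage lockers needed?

6

Total = 350 + 325 + 325 + 275 + 250 + 250 + 150 + 100 + 100 + 75 + 50 = 2250 L.
Lower bound: ⌈2250/450⌉ = 5 storage lockers.
Also, 6 drums each exceed 225 L, and no two of those can share a locker, so at least 6 storage lockers are needed.
A packing using 6 storage lockers:
  locker 1: 350 + 100 = 450
  locker 2: 325 + 100 = 425
  locker 3: 325 + 75 + 50 = 450
  locker 4: 275 + 150 = 425
  locker 5: 250 = 250
  locker 6: 250 = 250
This matches the lower bound, so 6 is optimal.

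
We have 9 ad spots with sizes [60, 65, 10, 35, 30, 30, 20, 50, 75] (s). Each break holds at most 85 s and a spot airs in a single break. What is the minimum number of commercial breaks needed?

5

Total = 75 + 65 + 60 + 50 + 35 + 30 + 30 + 20 + 10 = 375 s.
Lower bound: ⌈375/85⌉ = 5 commercial breaks.
A packing using 5 commercial breaks:
  break 1: 75 + 10 = 85
  break 2: 65 + 20 = 85
  break 3: 60 = 60
  break 4: 50 + 35 = 85
  break 5: 30 + 30 = 60
This matches the lower bound, so 5 is optimal.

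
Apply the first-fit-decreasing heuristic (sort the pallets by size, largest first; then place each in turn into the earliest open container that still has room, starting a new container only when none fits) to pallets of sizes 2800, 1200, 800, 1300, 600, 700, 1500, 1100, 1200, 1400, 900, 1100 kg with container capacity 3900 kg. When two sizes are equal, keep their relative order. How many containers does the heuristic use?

4

Sorted descending: 2800, 1500, 1400, 1300, 1200, 1200, 1100, 1100, 900, 800, 700, 600.
  2800 → container 1 (new)  [load 2800/3900]
  1500 → container 2 (new)  [load 1500/3900]
  1400 → container 2  [load 2900/3900]
  1300 → container 3 (new)  [load 1300/3900]
  1200 → container 3  [load 2500/3900]
  1200 → container 3  [load 3700/3900]
  1100 → container 1  [load 3900/3900]
  1100 → container 4 (new)  [load 1100/3900]
  900 → container 2  [load 3800/3900]
  800 → container 4  [load 1900/3900]
  700 → container 4  [load 2600/3900]
  600 → container 4  [load 3200/3900]
4 containers opened.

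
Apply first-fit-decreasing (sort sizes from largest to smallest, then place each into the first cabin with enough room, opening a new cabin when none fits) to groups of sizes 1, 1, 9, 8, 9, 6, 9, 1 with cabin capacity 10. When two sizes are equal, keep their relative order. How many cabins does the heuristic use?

Sorted descending: 9, 9, 9, 8, 6, 1, 1, 1.
  9 → cabin 1 (new)  [load 9/10]
  9 → cabin 2 (new)  [load 9/10]
  9 → cabin 3 (new)  [load 9/10]
  8 → cabin 4 (new)  [load 8/10]
  6 → cabin 5 (new)  [load 6/10]
  1 → cabin 1  [load 10/10]
  1 → cabin 2  [load 10/10]
  1 → cabin 3  [load 10/10]
5 cabins opened.

5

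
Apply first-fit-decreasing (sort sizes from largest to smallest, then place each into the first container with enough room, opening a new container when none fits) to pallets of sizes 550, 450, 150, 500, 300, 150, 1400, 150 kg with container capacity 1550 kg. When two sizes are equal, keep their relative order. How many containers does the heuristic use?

3

Sorted descending: 1400, 550, 500, 450, 300, 150, 150, 150.
  1400 → container 1 (new)  [load 1400/1550]
  550 → container 2 (new)  [load 550/1550]
  500 → container 2  [load 1050/1550]
  450 → container 2  [load 1500/1550]
  300 → container 3 (new)  [load 300/1550]
  150 → container 1  [load 1550/1550]
  150 → container 3  [load 450/1550]
  150 → container 3  [load 600/1550]
3 containers opened.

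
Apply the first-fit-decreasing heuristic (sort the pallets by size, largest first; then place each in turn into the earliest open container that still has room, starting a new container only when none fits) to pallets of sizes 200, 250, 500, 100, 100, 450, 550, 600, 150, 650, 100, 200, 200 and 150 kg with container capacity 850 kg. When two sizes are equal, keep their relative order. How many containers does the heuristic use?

Sorted descending: 650, 600, 550, 500, 450, 250, 200, 200, 200, 150, 150, 100, 100, 100.
  650 → container 1 (new)  [load 650/850]
  600 → container 2 (new)  [load 600/850]
  550 → container 3 (new)  [load 550/850]
  500 → container 4 (new)  [load 500/850]
  450 → container 5 (new)  [load 450/850]
  250 → container 2  [load 850/850]
  200 → container 1  [load 850/850]
  200 → container 3  [load 750/850]
  200 → container 4  [load 700/850]
  150 → container 4  [load 850/850]
  150 → container 5  [load 600/850]
  100 → container 3  [load 850/850]
  100 → container 5  [load 700/850]
  100 → container 5  [load 800/850]
5 containers opened.

5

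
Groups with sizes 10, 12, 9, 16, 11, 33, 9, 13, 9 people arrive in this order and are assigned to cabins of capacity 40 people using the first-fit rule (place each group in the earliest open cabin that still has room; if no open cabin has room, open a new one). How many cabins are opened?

4

  10 → cabin 1 (new)  [load 10/40]
  12 → cabin 1  [load 22/40]
  9 → cabin 1  [load 31/40]
  16 → cabin 2 (new)  [load 16/40]
  11 → cabin 2  [load 27/40]
  33 → cabin 3 (new)  [load 33/40]
  9 → cabin 1  [load 40/40]
  13 → cabin 2  [load 40/40]
  9 → cabin 4 (new)  [load 9/40]
4 cabins opened.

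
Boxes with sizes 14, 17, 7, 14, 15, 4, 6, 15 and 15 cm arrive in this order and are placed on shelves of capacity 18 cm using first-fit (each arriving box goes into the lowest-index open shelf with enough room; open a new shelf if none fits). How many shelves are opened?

7

  14 → shelf 1 (new)  [load 14/18]
  17 → shelf 2 (new)  [load 17/18]
  7 → shelf 3 (new)  [load 7/18]
  14 → shelf 4 (new)  [load 14/18]
  15 → shelf 5 (new)  [load 15/18]
  4 → shelf 1  [load 18/18]
  6 → shelf 3  [load 13/18]
  15 → shelf 6 (new)  [load 15/18]
  15 → shelf 7 (new)  [load 15/18]
7 shelves opened.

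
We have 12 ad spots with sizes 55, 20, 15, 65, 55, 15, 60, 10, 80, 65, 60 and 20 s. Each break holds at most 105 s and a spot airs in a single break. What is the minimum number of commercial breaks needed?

7

Total = 80 + 65 + 65 + 60 + 60 + 55 + 55 + 20 + 20 + 15 + 15 + 10 = 520 s.
Lower bound: ⌈520/105⌉ = 5 commercial breaks.
Also, 7 ad spots each exceed 105/2 s, and no two of those can share a break, so at least 7 commercial breaks are needed.
A packing using 7 commercial breaks:
  break 1: 80 + 20 = 100
  break 2: 65 + 20 + 15 = 100
  break 3: 65 + 15 + 10 = 90
  break 4: 60 = 60
  break 5: 60 = 60
  break 6: 55 = 55
  break 7: 55 = 55
This matches the lower bound, so 7 is optimal.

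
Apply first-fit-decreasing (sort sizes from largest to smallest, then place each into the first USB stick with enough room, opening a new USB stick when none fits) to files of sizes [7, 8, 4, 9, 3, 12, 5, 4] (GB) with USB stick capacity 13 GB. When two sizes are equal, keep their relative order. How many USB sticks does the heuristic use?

Sorted descending: 12, 9, 8, 7, 5, 4, 4, 3.
  12 → USB stick 1 (new)  [load 12/13]
  9 → USB stick 2 (new)  [load 9/13]
  8 → USB stick 3 (new)  [load 8/13]
  7 → USB stick 4 (new)  [load 7/13]
  5 → USB stick 3  [load 13/13]
  4 → USB stick 2  [load 13/13]
  4 → USB stick 4  [load 11/13]
  3 → USB stick 5 (new)  [load 3/13]
5 USB sticks opened.

5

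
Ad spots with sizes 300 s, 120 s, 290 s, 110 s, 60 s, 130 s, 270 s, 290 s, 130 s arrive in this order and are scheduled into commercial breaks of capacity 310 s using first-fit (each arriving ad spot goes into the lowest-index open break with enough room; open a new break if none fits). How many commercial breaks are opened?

  300 → break 1 (new)  [load 300/310]
  120 → break 2 (new)  [load 120/310]
  290 → break 3 (new)  [load 290/310]
  110 → break 2  [load 230/310]
  60 → break 2  [load 290/310]
  130 → break 4 (new)  [load 130/310]
  270 → break 5 (new)  [load 270/310]
  290 → break 6 (new)  [load 290/310]
  130 → break 4  [load 260/310]
6 commercial breaks opened.

6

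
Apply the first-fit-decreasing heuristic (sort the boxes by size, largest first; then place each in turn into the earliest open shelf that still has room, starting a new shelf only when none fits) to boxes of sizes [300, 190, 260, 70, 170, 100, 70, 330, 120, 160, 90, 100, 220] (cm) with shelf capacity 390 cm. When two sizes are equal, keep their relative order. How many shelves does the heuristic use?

6

Sorted descending: 330, 300, 260, 220, 190, 170, 160, 120, 100, 100, 90, 70, 70.
  330 → shelf 1 (new)  [load 330/390]
  300 → shelf 2 (new)  [load 300/390]
  260 → shelf 3 (new)  [load 260/390]
  220 → shelf 4 (new)  [load 220/390]
  190 → shelf 5 (new)  [load 190/390]
  170 → shelf 4  [load 390/390]
  160 → shelf 5  [load 350/390]
  120 → shelf 3  [load 380/390]
  100 → shelf 6 (new)  [load 100/390]
  100 → shelf 6  [load 200/390]
  90 → shelf 2  [load 390/390]
  70 → shelf 6  [load 270/390]
  70 → shelf 6  [load 340/390]
6 shelves opened.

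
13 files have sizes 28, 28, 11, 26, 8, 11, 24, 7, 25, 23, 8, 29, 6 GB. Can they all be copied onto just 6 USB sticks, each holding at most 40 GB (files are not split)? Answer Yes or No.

No

Total = 234 GB; ⌈234/40⌉ = 6.
7 files each exceed half the capacity and cannot share a USB stick, forcing at least 7 USB sticks.
At least 7 USB sticks are required, but only 6 are allowed.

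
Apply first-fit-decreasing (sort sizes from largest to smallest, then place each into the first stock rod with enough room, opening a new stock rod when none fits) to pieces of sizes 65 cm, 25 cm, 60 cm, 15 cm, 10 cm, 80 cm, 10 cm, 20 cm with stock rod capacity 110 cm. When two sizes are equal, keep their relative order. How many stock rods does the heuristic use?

3

Sorted descending: 80, 65, 60, 25, 20, 15, 10, 10.
  80 → stock rod 1 (new)  [load 80/110]
  65 → stock rod 2 (new)  [load 65/110]
  60 → stock rod 3 (new)  [load 60/110]
  25 → stock rod 1  [load 105/110]
  20 → stock rod 2  [load 85/110]
  15 → stock rod 2  [load 100/110]
  10 → stock rod 2  [load 110/110]
  10 → stock rod 3  [load 70/110]
3 stock rods opened.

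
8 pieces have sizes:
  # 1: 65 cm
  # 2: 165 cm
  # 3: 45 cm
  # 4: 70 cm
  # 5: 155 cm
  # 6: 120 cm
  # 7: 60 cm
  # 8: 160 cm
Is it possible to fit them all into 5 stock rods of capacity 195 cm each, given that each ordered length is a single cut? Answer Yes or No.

A valid assignment using 5 stock rods:
  stock rod 1: 165 = 165
  stock rod 2: 160 = 160
  stock rod 3: 155 = 155
  stock rod 4: 120 + 70 = 190
  stock rod 5: 65 + 60 + 45 = 170
Every load is within 195 cm, so 5 stock rods suffice.

Yes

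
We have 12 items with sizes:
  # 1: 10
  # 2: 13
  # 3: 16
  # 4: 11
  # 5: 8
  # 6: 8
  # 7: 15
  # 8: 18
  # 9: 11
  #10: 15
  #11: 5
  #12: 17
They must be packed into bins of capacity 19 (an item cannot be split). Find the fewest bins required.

Total = 18 + 17 + 16 + 15 + 15 + 13 + 11 + 11 + 10 + 8 + 8 + 5 = 147.
Lower bound: ⌈147/19⌉ = 8 bins.
Also, 9 items each exceed 19/2, and no two of those can share a bin, so at least 9 bins are needed.
A packing using 9 bins:
  bin 1: 18 = 18
  bin 2: 17 = 17
  bin 3: 16 = 16
  bin 4: 15 = 15
  bin 5: 15 = 15
  bin 6: 13 + 5 = 18
  bin 7: 11 + 8 = 19
  bin 8: 11 + 8 = 19
  bin 9: 10 = 10
This matches the lower bound, so 9 is optimal.

9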